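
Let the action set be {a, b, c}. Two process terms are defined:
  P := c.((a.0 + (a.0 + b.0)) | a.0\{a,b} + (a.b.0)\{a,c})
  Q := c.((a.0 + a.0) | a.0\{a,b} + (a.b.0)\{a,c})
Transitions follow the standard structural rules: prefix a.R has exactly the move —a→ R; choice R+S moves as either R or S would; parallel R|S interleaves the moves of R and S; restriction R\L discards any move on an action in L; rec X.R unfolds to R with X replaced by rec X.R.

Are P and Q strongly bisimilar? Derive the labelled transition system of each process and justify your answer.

Reachable graph of P (5 states):
  u0 = c.((a.0 + (a.0 + b.0)) | a.0\{a,b} + (a.b.0)\{a,c}) → ··c··> u1
  u1 = (a.0 + (a.0 + b.0)) | a.0\{a,b} + (a.b.0)\{a,c} → ··a··> u2, ··a··> u3, ··b··> u3
  u2 = (a.0 + (a.0 + b.0)) | 0\{a,b} → ··a··> u4, ··b··> u4
  u3 = 0 | a.0\{a,b} → ··a··> u4
  u4 = 0 | 0\{a,b} → stopped
Reachable graph of Q (5 states):
  v0 = c.((a.0 + a.0) | a.0\{a,b} + (a.b.0)\{a,c}) → ··c··> v1
  v1 = (a.0 + a.0) | a.0\{a,b} + (a.b.0)\{a,c} → ··a··> v2, ··a··> v3
  v2 = (a.0 + a.0) | 0\{a,b} → ··a··> v4
  v3 = 0 | a.0\{a,b} → ··a··> v4
  v4 = 0 | 0\{a,b} → stopped
Coarsest stable partition (strong bisimilarity classes):
  B0 = {u0}
  B1 = {u1}
  B2 = {u3, v2, v3}
  B3 = {u4, v4}
  B4 = {u2}
  B5 = {v0}
  B6 = {v1}
u0 ∈ B0, v0 ∈ B5 → different blocks

not bisimilar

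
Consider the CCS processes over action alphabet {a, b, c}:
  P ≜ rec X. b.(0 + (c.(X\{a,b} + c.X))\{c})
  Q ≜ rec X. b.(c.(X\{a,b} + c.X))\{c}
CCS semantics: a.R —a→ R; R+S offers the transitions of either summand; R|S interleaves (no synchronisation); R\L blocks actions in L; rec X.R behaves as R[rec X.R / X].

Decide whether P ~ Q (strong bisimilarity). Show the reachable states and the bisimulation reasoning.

YES

P's transition system — 2 states:
  p0 = rec X. b.(0 + (c.(X\{a,b} + c.X))\{c}) | =b=> p1
  p1 = 0 + (c.((rec X. b.(0 + (c.(X\{a,b} + c.X))\{c}))\{a,b} + c.(rec X. b.(0 + (c.(X\{a,b} + c.X))\{c}))))\{c} | ∅
Q's transition system — 2 states:
  q0 = rec X. b.(c.(X\{a,b} + c.X))\{c} | =b=> q1
  q1 = (c.((rec X. b.(c.(X\{a,b} + c.X))\{c})\{a,b} + c.(rec X. b.(c.(X\{a,b} + c.X))\{c})))\{c} | ∅
Partition-refinement fixed point:
  B0 = {p0, q0}
  B1 = {p1, q1}
p0 ∈ B0, q0 ∈ B0 → same block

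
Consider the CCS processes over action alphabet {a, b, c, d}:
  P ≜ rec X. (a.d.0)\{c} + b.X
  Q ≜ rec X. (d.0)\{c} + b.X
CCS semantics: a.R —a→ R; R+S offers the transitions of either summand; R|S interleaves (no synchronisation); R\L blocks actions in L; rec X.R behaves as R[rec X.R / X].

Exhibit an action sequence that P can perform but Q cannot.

a

LTS(P): 3 reachable states
  s0 = rec X. (a.d.0)\{c} + b.X → —a→ s1, —b→ s0
  s1 = (d.0)\{c} → —d→ s2
  s2 = 0\{c} → ∅
LTS(Q): 2 reachable states
  t0 = rec X. (d.0)\{c} + b.X → —b→ t0, —d→ t1
  t1 = 0\{c} → ∅
Executing a from P (initial set {s0}):
  after a @ step 1: {s1}
  — P admits the full trace.
Executing a from Q (initial set {t0}):
  after a @ step 1: ∅ (Q stuck)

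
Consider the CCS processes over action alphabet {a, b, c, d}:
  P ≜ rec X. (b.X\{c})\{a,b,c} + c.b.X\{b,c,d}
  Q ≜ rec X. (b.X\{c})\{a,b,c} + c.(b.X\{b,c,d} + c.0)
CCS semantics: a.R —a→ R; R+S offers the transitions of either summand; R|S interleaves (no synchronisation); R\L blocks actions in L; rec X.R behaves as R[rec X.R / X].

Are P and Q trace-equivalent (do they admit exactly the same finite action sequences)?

P's transition system — 3 states:
  p0 = rec X. (b.X\{c})\{a,b,c} + c.b.X\{b,c,d} → -c-> p1
  p1 = b.(rec X. (b.X\{c})\{a,b,c} + c.b.X\{b,c,d})\{b,c,d} → -b-> p2
  p2 = (rec X. (b.X\{c})\{a,b,c} + c.b.X\{b,c,d})\{b,c,d} → deadlocked
Q's transition system — 4 states:
  q0 = rec X. (b.X\{c})\{a,b,c} + c.(b.X\{b,c,d} + c.0) → -c-> q1
  q1 = b.(rec X. (b.X\{c})\{a,b,c} + c.(b.X\{b,c,d} + c.0))\{b,c,d} + c.0 → -b-> q2, -c-> q3
  q2 = (rec X. (b.X\{c})\{a,b,c} + c.(b.X\{b,c,d} + c.0))\{b,c,d} → deadlocked
  q3 = 0 → deadlocked
Trace ⟨cc⟩ through Q, begin at {q0}:
  after c @ step 1: {q1}
  after c @ step 2: {q3}
  ✓ Q
Trace ⟨cc⟩ through P, begin at {p0}:
  after c @ step 1: {p1}
  after c @ step 2: ∅ (P stuck)

trace-distinct — witness ⟨cc⟩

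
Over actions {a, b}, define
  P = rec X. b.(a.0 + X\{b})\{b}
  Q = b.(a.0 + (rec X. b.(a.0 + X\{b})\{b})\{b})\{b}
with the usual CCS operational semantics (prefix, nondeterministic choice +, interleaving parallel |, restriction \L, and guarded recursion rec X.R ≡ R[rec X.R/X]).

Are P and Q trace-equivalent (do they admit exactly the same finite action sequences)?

P's transition system — 3 states:
  s0 = rec X. b.(a.0 + X\{b})\{b} :: ··b··> s1
  s1 = (a.0 + (rec X. b.(a.0 + X\{b})\{b})\{b})\{b} :: ··a··> s2
  s2 = 0\{b} :: deadlocked
Q's transition system — 3 states:
  t0 = b.(a.0 + (rec X. b.(a.0 + X\{b})\{b})\{b})\{b} :: ··b··> t1
  t1 = (a.0 + (rec X. b.(a.0 + X\{b})\{b})\{b})\{b} :: ··a··> t2
  t2 = 0\{b} :: deadlocked
Bisimilarity quotient blocks:
  B0 = {s0, t0}
  B1 = {s1, t1}
  B2 = {s2, t2}
s0 ∈ B0, t0 ∈ B0 → same block
Bisimilar ⇒ trace-equivalent.

trace-equivalent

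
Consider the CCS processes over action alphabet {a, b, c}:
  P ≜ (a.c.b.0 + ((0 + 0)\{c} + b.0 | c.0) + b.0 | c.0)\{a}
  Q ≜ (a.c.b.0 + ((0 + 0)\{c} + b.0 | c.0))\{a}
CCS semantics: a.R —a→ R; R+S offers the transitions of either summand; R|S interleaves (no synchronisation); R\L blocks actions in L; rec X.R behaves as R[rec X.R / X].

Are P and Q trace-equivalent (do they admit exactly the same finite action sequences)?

Reachable graph of P (4 states):
  s0 = (a.c.b.0 + ((0 + 0)\{c} + b.0 | c.0) + b.0 | c.0)\{a} :: --b--▸ s1, --c--▸ s2
  s1 = (0 | c.0)\{a} :: --c--▸ s3
  s2 = (b.0 | 0)\{a} :: --b--▸ s3
  s3 = (0 | 0)\{a} :: ·
Reachable graph of Q (4 states):
  t0 = (a.c.b.0 + ((0 + 0)\{c} + b.0 | c.0))\{a} :: --b--▸ t1, --c--▸ t2
  t1 = (0 | c.0)\{a} :: --c--▸ t3
  t2 = (b.0 | 0)\{a} :: --b--▸ t3
  t3 = (0 | 0)\{a} :: ·
Partition-refinement fixed point:
  B0 = {s0, t0}
  B1 = {s1, t1}
  B2 = {s3, t3}
  B3 = {s2, t2}
s0 ∈ B0, t0 ∈ B0 → same block
Bisimilar ⇒ trace-equivalent.

trace-equivalent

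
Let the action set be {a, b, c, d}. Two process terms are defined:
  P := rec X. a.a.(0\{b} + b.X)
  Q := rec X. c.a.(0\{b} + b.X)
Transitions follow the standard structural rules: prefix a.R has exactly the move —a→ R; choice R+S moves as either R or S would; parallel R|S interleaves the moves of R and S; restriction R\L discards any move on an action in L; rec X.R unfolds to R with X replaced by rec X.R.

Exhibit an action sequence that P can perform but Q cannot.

a

Reachable graph of P (3 states):
  p0 = rec X. a.a.(0\{b} + b.X) :: =a=> p1
  p1 = a.(0\{b} + b.(rec X. a.a.(0\{b} + b.X))) :: =a=> p2
  p2 = 0\{b} + b.(rec X. a.a.(0\{b} + b.X)) :: =b=> p0
Reachable graph of Q (3 states):
  q0 = rec X. c.a.(0\{b} + b.X) :: =c=> q1
  q1 = a.(0\{b} + b.(rec X. c.a.(0\{b} + b.X))) :: =a=> q2
  q2 = 0\{b} + b.(rec X. c.a.(0\{b} + b.X)) :: =b=> q0
Run σ = ⟨a⟩ on P: start {p0}
  step 1 (a): {p1}
  — P admits the full trace.
Run σ = ⟨a⟩ on Q: start {q0}
  step 1 (a): ∅  — Q cannot continue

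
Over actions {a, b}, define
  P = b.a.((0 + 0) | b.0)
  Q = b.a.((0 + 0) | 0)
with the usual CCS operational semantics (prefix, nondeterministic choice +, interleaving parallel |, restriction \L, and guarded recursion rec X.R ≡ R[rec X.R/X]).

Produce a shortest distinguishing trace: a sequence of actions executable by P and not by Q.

Reachable graph of P (4 states):
  s0 = b.a.((0 + 0) | b.0) | ··b··> s1
  s1 = a.((0 + 0) | b.0) | ··a··> s2
  s2 = (0 + 0) | b.0 | ··b··> s3
  s3 = (0 + 0) | 0 | deadlocked
Reachable graph of Q (3 states):
  t0 = b.a.((0 + 0) | 0) | ··b··> t1
  t1 = a.((0 + 0) | 0) | ··a··> t2
  t2 = (0 + 0) | 0 | deadlocked
Run σ = ⟨bab⟩ on P: start {s0}
  after b @ step 1: {s1}
  after a @ step 2: {s2}
  after b @ step 3: {s3}
  P completes σ.
Run σ = ⟨bab⟩ on Q: start {t0}
  after b @ step 1: {t1}
  after a @ step 2: {t2}
  after b @ step 3: ∅ (Q stuck)

bab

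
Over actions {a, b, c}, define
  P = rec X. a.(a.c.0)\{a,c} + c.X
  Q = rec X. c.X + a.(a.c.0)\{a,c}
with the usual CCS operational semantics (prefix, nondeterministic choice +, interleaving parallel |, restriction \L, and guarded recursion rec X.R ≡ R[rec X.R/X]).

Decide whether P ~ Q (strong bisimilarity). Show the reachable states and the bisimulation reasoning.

LTS(P): 2 reachable states
  p0 = rec X. a.(a.c.0)\{a,c} + c.X ⊢ -a-> p1, -c-> p0
  p1 = (a.c.0)\{a,c} ⊢ ·
LTS(Q): 2 reachable states
  q0 = rec X. c.X + a.(a.c.0)\{a,c} ⊢ -a-> q1, -c-> q0
  q1 = (a.c.0)\{a,c} ⊢ ·
Bisimilarity quotient blocks:
  B0 = {p0, q0}
  B1 = {p1, q1}
p0 ∈ B0, q0 ∈ B0 → same block

bisimilar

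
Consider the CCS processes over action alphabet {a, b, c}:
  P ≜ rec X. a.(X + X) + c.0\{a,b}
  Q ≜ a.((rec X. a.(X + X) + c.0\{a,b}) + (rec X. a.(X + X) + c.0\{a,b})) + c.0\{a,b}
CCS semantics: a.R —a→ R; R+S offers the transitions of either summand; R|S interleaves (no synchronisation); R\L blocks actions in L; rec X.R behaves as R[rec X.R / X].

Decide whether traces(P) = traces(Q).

YES

Reachable graph of P (3 states):
  u0 = rec X. a.(X + X) + c.0\{a,b} ⊢ ··a··> u1, ··c··> u2
  u1 = (rec X. a.(X + X) + c.0\{a,b}) + (rec X. a.(X + X) + c.0\{a,b}) ⊢ ··a··> u1, ··c··> u2
  u2 = 0\{a,b} ⊢ (no moves)
Reachable graph of Q (3 states):
  v0 = a.((rec X. a.(X + X) + c.0\{a,b}) + (rec X. a.(X + X) + c.0\{a,b})) + c.0\{a,b} ⊢ ··a··> v1, ··c··> v2
  v1 = (rec X. a.(X + X) + c.0\{a,b}) + (rec X. a.(X + X) + c.0\{a,b}) ⊢ ··a··> v1, ··c··> v2
  v2 = 0\{a,b} ⊢ (no moves)
Bisimilarity quotient blocks:
  B0 = {u0, u1, v0, v1}
  B1 = {u2, v2}
u0 ∈ B0, v0 ∈ B0 → same block
Bisimilar ⇒ trace-equivalent.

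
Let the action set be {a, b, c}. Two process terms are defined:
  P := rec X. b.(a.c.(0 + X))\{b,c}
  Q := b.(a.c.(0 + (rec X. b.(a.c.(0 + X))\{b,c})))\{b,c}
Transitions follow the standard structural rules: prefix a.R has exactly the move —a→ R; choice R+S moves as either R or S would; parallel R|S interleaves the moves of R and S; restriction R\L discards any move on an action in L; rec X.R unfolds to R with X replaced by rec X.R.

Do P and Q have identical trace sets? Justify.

LTS(P): 3 reachable states
  m0 = rec X. b.(a.c.(0 + X))\{b,c} has moves -b-> m1
  m1 = (a.c.(0 + (rec X. b.(a.c.(0 + X))\{b,c})))\{b,c} has moves -a-> m2
  m2 = (c.(0 + (rec X. b.(a.c.(0 + X))\{b,c})))\{b,c} has moves stopped
LTS(Q): 3 reachable states
  n0 = b.(a.c.(0 + (rec X. b.(a.c.(0 + X))\{b,c})))\{b,c} has moves -b-> n1
  n1 = (a.c.(0 + (rec X. b.(a.c.(0 + X))\{b,c})))\{b,c} has moves -a-> n2
  n2 = (c.(0 + (rec X. b.(a.c.(0 + X))\{b,c})))\{b,c} has moves stopped
Partition-refinement fixed point:
  B0 = {m0, n0}
  B1 = {m1, n1}
  B2 = {m2, n2}
m0 ∈ B0, n0 ∈ B0 → same block
Bisimilar ⇒ trace-equivalent.

YES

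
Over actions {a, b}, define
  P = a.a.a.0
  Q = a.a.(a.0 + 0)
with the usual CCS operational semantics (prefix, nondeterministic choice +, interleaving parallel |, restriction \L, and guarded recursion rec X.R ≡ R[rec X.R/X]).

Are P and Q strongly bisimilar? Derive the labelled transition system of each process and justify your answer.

P ~ Q

P's transition system — 4 states:
  u0 = a.a.a.0 ⊢ —a→ u1
  u1 = a.a.0 ⊢ —a→ u2
  u2 = a.0 ⊢ —a→ u3
  u3 = 0 ⊢ ·
Q's transition system — 4 states:
  v0 = a.a.(a.0 + 0) ⊢ —a→ v1
  v1 = a.(a.0 + 0) ⊢ —a→ v2
  v2 = a.0 + 0 ⊢ —a→ v3
  v3 = 0 ⊢ ·
Bisimilarity quotient blocks:
  B0 = {u0, v0}
  B1 = {u1, v1}
  B2 = {u2, v2}
  B3 = {u3, v3}
u0 ∈ B0, v0 ∈ B0 → same block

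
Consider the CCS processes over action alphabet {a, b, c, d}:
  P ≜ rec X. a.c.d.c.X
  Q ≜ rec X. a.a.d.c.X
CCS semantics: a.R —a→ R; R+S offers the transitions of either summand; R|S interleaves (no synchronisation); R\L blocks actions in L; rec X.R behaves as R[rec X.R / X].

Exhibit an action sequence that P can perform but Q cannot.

ac

Reachable graph of P (4 states):
  s0 = rec X. a.c.d.c.X | =a=> s1
  s1 = c.d.c.(rec X. a.c.d.c.X) | =c=> s2
  s2 = d.c.(rec X. a.c.d.c.X) | =d=> s3
  s3 = c.(rec X. a.c.d.c.X) | =c=> s0
Reachable graph of Q (4 states):
  t0 = rec X. a.a.d.c.X | =a=> t1
  t1 = a.d.c.(rec X. a.a.d.c.X) | =a=> t2
  t2 = d.c.(rec X. a.a.d.c.X) | =d=> t3
  t3 = c.(rec X. a.a.d.c.X) | =c=> t0
Executing ac from P (initial set {s0}):
  after a @ step 1: {s1}
  after c @ step 2: {s2}
  — P admits the full trace.
Executing ac from Q (initial set {t0}):
  after a @ step 1: {t1}
  after c @ step 2: ∅ (Q stuck)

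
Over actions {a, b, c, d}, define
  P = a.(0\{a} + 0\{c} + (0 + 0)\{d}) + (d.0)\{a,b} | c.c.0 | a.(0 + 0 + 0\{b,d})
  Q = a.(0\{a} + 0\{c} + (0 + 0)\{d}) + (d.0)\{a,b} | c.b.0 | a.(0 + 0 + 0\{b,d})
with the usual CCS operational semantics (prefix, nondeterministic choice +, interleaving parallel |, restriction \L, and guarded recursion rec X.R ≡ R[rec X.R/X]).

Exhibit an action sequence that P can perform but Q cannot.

cc

Reachable graph of P (13 states):
  p0 = a.(0\{a} + 0\{c} + (0 + 0)\{d}) + (d.0)\{a,b} | c.c.0 | a.(0 + 0 + 0\{b,d}) | =a=> p1, =a=> p2, =c=> p3, =d=> p4
  p1 = (d.0)\{a,b} | c.c.0 | (0 + 0 + 0\{b,d}) | =c=> p5, =d=> p6
  p2 = 0\{a} + 0\{c} + (0 + 0)\{d} | deadlocked
  p3 = (d.0)\{a,b} | c.0 | a.(0 + 0 + 0\{b,d}) | =a=> p5, =c=> p7, =d=> p8
  p4 = 0\{a,b} | c.c.0 | a.(0 + 0 + 0\{b,d}) | =a=> p6, =c=> p8
  p5 = (d.0)\{a,b} | c.0 | (0 + 0 + 0\{b,d}) | =c=> p9, =d=> p10
  p6 = 0\{a,b} | c.c.0 | (0 + 0 + 0\{b,d}) | =c=> p10
  p7 = (d.0)\{a,b} | 0 | a.(0 + 0 + 0\{b,d}) | =a=> p9, =d=> p11
  p8 = 0\{a,b} | c.0 | a.(0 + 0 + 0\{b,d}) | =a=> p10, =c=> p11
  p9 = (d.0)\{a,b} | 0 | (0 + 0 + 0\{b,d}) | =d=> p12
  p10 = 0\{a,b} | c.0 | (0 + 0 + 0\{b,d}) | =c=> p12
  p11 = 0\{a,b} | 0 | a.(0 + 0 + 0\{b,d}) | =a=> p12
  p12 = 0\{a,b} | 0 | (0 + 0 + 0\{b,d}) | deadlocked
Reachable graph of Q (13 states):
  q0 = a.(0\{a} + 0\{c} + (0 + 0)\{d}) + (d.0)\{a,b} | c.b.0 | a.(0 + 0 + 0\{b,d}) | =a=> q1, =a=> q2, =c=> q3, =d=> q4
  q1 = (d.0)\{a,b} | c.b.0 | (0 + 0 + 0\{b,d}) | =c=> q5, =d=> q6
  q2 = 0\{a} + 0\{c} + (0 + 0)\{d} | deadlocked
  q3 = (d.0)\{a,b} | b.0 | a.(0 + 0 + 0\{b,d}) | =a=> q5, =b=> q7, =d=> q8
  q4 = 0\{a,b} | c.b.0 | a.(0 + 0 + 0\{b,d}) | =a=> q6, =c=> q8
  q5 = (d.0)\{a,b} | b.0 | (0 + 0 + 0\{b,d}) | =b=> q9, =d=> q10
  q6 = 0\{a,b} | c.b.0 | (0 + 0 + 0\{b,d}) | =c=> q10
  q7 = (d.0)\{a,b} | 0 | a.(0 + 0 + 0\{b,d}) | =a=> q9, =d=> q11
  q8 = 0\{a,b} | b.0 | a.(0 + 0 + 0\{b,d}) | =a=> q10, =b=> q11
  q9 = (d.0)\{a,b} | 0 | (0 + 0 + 0\{b,d}) | =d=> q12
  q10 = 0\{a,b} | b.0 | (0 + 0 + 0\{b,d}) | =b=> q12
  q11 = 0\{a,b} | 0 | a.(0 + 0 + 0\{b,d}) | =a=> q12
  q12 = 0\{a,b} | 0 | (0 + 0 + 0\{b,d}) | deadlocked
Executing cc from P (initial set {p0}):
  after c @ step 1: {p3}
  after c @ step 2: {p7}
  ✓ P
Executing cc from Q (initial set {q0}):
  after c @ step 1: {q3}
  after c @ step 2: ∅ (Q stuck)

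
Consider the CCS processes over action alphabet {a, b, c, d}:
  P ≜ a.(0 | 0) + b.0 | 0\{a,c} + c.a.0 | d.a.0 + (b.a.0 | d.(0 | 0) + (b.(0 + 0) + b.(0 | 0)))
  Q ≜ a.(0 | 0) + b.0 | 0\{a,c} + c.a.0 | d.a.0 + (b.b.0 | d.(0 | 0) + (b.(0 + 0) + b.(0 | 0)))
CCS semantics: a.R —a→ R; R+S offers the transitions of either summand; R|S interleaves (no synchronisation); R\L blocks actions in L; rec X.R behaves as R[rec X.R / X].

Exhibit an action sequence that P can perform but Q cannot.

Reachable graph of P (16 states):
  s0 = a.(0 | 0) + b.0 | 0\{a,c} + c.a.0 | d.a.0 + (b.a.0 | d.(0 | 0) + (b.(0 + 0) + b.(0 | 0))) :: —a→ s1, —b→ s1, —b→ s2, —b→ s3, —b→ s4, —c→ s5, —d→ s6, —d→ s7
  s1 = 0 | 0 :: ·
  s2 = 0 + 0 :: ·
  s3 = 0 | 0\{a,c} :: ·
  s4 = a.0 | d.(0 | 0) :: —a→ s8, —d→ s9
  s5 = a.0 | d.a.0 :: —a→ s10, —d→ s11
  s6 = b.a.0 | (0 | 0) :: —b→ s9
  s7 = c.a.0 | a.0 :: —a→ s12, —c→ s11
  s8 = 0 | d.(0 | 0) :: —d→ s13
  s9 = a.0 | (0 | 0) :: —a→ s13
  s10 = 0 | d.a.0 :: —d→ s14
  s11 = a.0 | a.0 :: —a→ s14, —a→ s15
  s12 = c.a.0 | 0 :: —c→ s15
  s13 = 0 | (0 | 0) :: ·
  s14 = 0 | a.0 :: —a→ s1
  s15 = a.0 | 0 :: —a→ s1
Reachable graph of Q (16 states):
  t0 = a.(0 | 0) + b.0 | 0\{a,c} + c.a.0 | d.a.0 + (b.b.0 | d.(0 | 0) + (b.(0 + 0) + b.(0 | 0))) :: —a→ t1, —b→ t1, —b→ t2, —b→ t3, —b→ t4, —c→ t5, —d→ t6, —d→ t7
  t1 = 0 | 0 :: ·
  t2 = 0 + 0 :: ·
  t3 = 0 | 0\{a,c} :: ·
  t4 = b.0 | d.(0 | 0) :: —b→ t8, —d→ t9
  t5 = a.0 | d.a.0 :: —a→ t10, —d→ t11
  t6 = b.b.0 | (0 | 0) :: —b→ t9
  t7 = c.a.0 | a.0 :: —a→ t12, —c→ t11
  t8 = 0 | d.(0 | 0) :: —d→ t13
  t9 = b.0 | (0 | 0) :: —b→ t13
  t10 = 0 | d.a.0 :: —d→ t14
  t11 = a.0 | a.0 :: —a→ t14, —a→ t15
  t12 = c.a.0 | 0 :: —c→ t15
  t13 = 0 | (0 | 0) :: ·
  t14 = 0 | a.0 :: —a→ t1
  t15 = a.0 | 0 :: —a→ t1
Run σ = ⟨ba⟩ on P: start {s0}
  step 1 (b): {s1, s2, s3, s4}
  step 2 (a): {s8}
  P completes σ.
Run σ = ⟨ba⟩ on Q: start {t0}
  step 1 (b): {t1, t2, t3, t4}
  step 2 (a): ∅  — Q cannot continue

ba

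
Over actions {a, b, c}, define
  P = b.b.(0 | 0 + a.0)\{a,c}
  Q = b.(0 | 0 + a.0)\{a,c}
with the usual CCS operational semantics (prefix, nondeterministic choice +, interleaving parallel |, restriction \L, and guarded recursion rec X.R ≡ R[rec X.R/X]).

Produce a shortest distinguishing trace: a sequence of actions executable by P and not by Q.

bb

LTS(P): 3 reachable states
  u0 = b.b.(0 | 0 + a.0)\{a,c} :: -b-> u1
  u1 = b.(0 | 0 + a.0)\{a,c} :: -b-> u2
  u2 = (0 | 0 + a.0)\{a,c} :: ∅
LTS(Q): 2 reachable states
  v0 = b.(0 | 0 + a.0)\{a,c} :: -b-> v1
  v1 = (0 | 0 + a.0)\{a,c} :: ∅
Run σ = ⟨bb⟩ on P: start {u0}
  [1] b ⇒ {u1}
  [2] b ⇒ {u2}
  ✓ P
Run σ = ⟨bb⟩ on Q: start {v0}
  [1] b ⇒ {v1}
  [2] b ⇒ no successor for Q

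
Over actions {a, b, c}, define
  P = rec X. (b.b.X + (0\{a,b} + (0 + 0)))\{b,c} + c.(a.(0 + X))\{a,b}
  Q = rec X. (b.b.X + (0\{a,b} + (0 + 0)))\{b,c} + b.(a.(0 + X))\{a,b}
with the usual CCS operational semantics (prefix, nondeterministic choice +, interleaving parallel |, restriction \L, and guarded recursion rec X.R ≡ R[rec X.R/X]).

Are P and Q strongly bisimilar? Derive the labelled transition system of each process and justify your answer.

P ≁ Q

P's transition system — 2 states:
  p0 = rec X. (b.b.X + (0\{a,b} + (0 + 0)))\{b,c} + c.(a.(0 + X))\{a,b} :: —c→ p1
  p1 = (a.(0 + (rec X. (b.b.X + (0\{a,b} + (0 + 0)))\{b,c} + c.(a.(0 + X))\{a,b})))\{a,b} :: ∅
Q's transition system — 2 states:
  q0 = rec X. (b.b.X + (0\{a,b} + (0 + 0)))\{b,c} + b.(a.(0 + X))\{a,b} :: —b→ q1
  q1 = (a.(0 + (rec X. (b.b.X + (0\{a,b} + (0 + 0)))\{b,c} + b.(a.(0 + X))\{a,b})))\{a,b} :: ∅
Bisimilarity quotient blocks:
  B0 = {p0}
  B1 = {p1, q1}
  B2 = {q0}
p0 ∈ B0, q0 ∈ B2 → different blocks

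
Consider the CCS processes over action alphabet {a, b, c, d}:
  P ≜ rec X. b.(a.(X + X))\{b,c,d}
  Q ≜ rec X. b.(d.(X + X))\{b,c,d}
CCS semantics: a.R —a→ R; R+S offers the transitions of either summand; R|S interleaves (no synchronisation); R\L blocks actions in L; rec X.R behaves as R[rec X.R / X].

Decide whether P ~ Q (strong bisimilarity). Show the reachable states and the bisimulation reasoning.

LTS(P): 3 reachable states
  p0 = rec X. b.(a.(X + X))\{b,c,d} :: --b--▸ p1
  p1 = (a.((rec X. b.(a.(X + X))\{b,c,d}) + (rec X. b.(a.(X + X))\{b,c,d})))\{b,c,d} :: --a--▸ p2
  p2 = ((rec X. b.(a.(X + X))\{b,c,d}) + (rec X. b.(a.(X + X))\{b,c,d}))\{b,c,d} :: ∅
LTS(Q): 2 reachable states
  q0 = rec X. b.(d.(X + X))\{b,c,d} :: --b--▸ q1
  q1 = (d.((rec X. b.(d.(X + X))\{b,c,d}) + (rec X. b.(d.(X + X))\{b,c,d})))\{b,c,d} :: ∅
Coarsest stable partition (strong bisimilarity classes):
  B0 = {p0}
  B1 = {p1}
  B2 = {p2, q1}
  B3 = {q0}
p0 ∈ B0, q0 ∈ B3 → different blocks

P ≁ Q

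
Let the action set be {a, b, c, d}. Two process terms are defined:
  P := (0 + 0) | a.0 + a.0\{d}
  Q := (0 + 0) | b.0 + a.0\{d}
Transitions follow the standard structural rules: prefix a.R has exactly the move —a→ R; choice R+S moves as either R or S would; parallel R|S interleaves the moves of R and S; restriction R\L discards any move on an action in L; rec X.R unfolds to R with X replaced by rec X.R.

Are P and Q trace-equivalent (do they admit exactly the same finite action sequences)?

P's transition system — 3 states:
  s0 = (0 + 0) | a.0 + a.0\{d} → -a-> s1, -a-> s2
  s1 = (0 + 0) | 0 → ·
  s2 = 0\{d} → ·
Q's transition system — 3 states:
  t0 = (0 + 0) | b.0 + a.0\{d} → -a-> t1, -b-> t2
  t1 = 0\{d} → ·
  t2 = (0 + 0) | 0 → ·
Run σ = ⟨b⟩ on Q: start {t0}
  [1] b ⇒ {t2}
  — Q admits the full trace.
Run σ = ⟨b⟩ on P: start {s0}
  [1] b ⇒ no successor for P

traces(P) ≠ traces(Q) — witness ⟨b⟩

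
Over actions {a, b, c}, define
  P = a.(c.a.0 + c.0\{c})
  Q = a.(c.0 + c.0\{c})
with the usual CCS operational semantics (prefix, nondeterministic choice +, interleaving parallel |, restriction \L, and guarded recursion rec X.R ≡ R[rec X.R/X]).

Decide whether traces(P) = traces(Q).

LTS(P): 5 reachable states
  m0 = a.(c.a.0 + c.0\{c}) ⊢ =a=> m1
  m1 = c.a.0 + c.0\{c} ⊢ =c=> m2, =c=> m3
  m2 = 0\{c} ⊢ (no moves)
  m3 = a.0 ⊢ =a=> m4
  m4 = 0 ⊢ (no moves)
LTS(Q): 4 reachable states
  n0 = a.(c.0 + c.0\{c}) ⊢ =a=> n1
  n1 = c.0 + c.0\{c} ⊢ =c=> n2, =c=> n3
  n2 = 0 ⊢ (no moves)
  n3 = 0\{c} ⊢ (no moves)
Trace ⟨aca⟩ through P, begin at {m0}:
  [1] a ⇒ {m1}
  [2] c ⇒ {m2, m3}
  [3] a ⇒ {m4}
  ✓ P
Trace ⟨aca⟩ through Q, begin at {n0}:
  [1] a ⇒ {n1}
  [2] c ⇒ {n2, n3}
  [3] a ⇒ ∅  — Q cannot continue

traces(P) ≠ traces(Q) — witness ⟨aca⟩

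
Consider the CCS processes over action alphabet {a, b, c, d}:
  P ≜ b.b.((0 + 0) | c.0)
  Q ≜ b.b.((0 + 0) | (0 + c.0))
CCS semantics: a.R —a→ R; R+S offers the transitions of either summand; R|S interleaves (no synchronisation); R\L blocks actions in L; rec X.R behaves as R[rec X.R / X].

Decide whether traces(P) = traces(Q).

LTS(P): 4 reachable states
  p0 = b.b.((0 + 0) | c.0) :: —b→ p1
  p1 = b.((0 + 0) | c.0) :: —b→ p2
  p2 = (0 + 0) | c.0 :: —c→ p3
  p3 = (0 + 0) | 0 :: deadlocked
LTS(Q): 4 reachable states
  q0 = b.b.((0 + 0) | (0 + c.0)) :: —b→ q1
  q1 = b.((0 + 0) | (0 + c.0)) :: —b→ q2
  q2 = (0 + 0) | (0 + c.0) :: —c→ q3
  q3 = (0 + 0) | 0 :: deadlocked
Bisimilarity quotient blocks:
  B0 = {p0, q0}
  B1 = {p1, q1}
  B2 = {p2, q2}
  B3 = {p3, q3}
p0 ∈ B0, q0 ∈ B0 → same block
Bisimilar ⇒ trace-equivalent.

traces(P) = traces(Q)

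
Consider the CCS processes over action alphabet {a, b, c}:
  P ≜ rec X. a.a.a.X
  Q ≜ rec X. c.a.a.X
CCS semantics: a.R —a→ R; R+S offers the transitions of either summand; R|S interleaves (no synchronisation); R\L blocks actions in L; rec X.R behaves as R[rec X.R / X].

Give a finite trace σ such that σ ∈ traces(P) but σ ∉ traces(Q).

LTS(P): 3 reachable states
  u0 = rec X. a.a.a.X :: --a--▸ u1
  u1 = a.a.(rec X. a.a.a.X) :: --a--▸ u2
  u2 = a.(rec X. a.a.a.X) :: --a--▸ u0
LTS(Q): 3 reachable states
  v0 = rec X. c.a.a.X :: --c--▸ v1
  v1 = a.a.(rec X. c.a.a.X) :: --a--▸ v2
  v2 = a.(rec X. c.a.a.X) :: --a--▸ v0
Run σ = ⟨a⟩ on P: start {u0}
  [1] a ⇒ {u1}
  ✓ P
Run σ = ⟨a⟩ on Q: start {v0}
  [1] a ⇒ ∅ (Q stuck)

a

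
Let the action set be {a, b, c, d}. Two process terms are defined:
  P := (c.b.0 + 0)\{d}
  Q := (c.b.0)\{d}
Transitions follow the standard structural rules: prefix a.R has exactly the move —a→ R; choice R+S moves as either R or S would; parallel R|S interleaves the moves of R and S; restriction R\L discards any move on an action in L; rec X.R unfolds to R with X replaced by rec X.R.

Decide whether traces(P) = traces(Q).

YES

P's transition system — 3 states:
  m0 = (c.b.0 + 0)\{d} | -c-> m1
  m1 = (b.0)\{d} | -b-> m2
  m2 = 0\{d} | stopped
Q's transition system — 3 states:
  n0 = (c.b.0)\{d} | -c-> n1
  n1 = (b.0)\{d} | -b-> n2
  n2 = 0\{d} | stopped
Bisimilarity quotient blocks:
  B0 = {m0, n0}
  B1 = {m1, n1}
  B2 = {m2, n2}
m0 ∈ B0, n0 ∈ B0 → same block
Bisimilar ⇒ trace-equivalent.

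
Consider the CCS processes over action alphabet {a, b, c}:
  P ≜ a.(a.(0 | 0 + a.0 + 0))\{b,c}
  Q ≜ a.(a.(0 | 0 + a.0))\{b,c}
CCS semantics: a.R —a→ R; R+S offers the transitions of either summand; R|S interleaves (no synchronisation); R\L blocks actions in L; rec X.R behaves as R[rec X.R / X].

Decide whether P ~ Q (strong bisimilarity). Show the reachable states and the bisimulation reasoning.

Reachable graph of P (4 states):
  u0 = a.(a.(0 | 0 + a.0 + 0))\{b,c} has moves =a=> u1
  u1 = (a.(0 | 0 + a.0 + 0))\{b,c} has moves =a=> u2
  u2 = (0 | 0 + a.0 + 0)\{b,c} has moves =a=> u3
  u3 = 0\{b,c} has moves deadlocked
Reachable graph of Q (4 states):
  v0 = a.(a.(0 | 0 + a.0))\{b,c} has moves =a=> v1
  v1 = (a.(0 | 0 + a.0))\{b,c} has moves =a=> v2
  v2 = (0 | 0 + a.0)\{b,c} has moves =a=> v3
  v3 = 0\{b,c} has moves deadlocked
Partition-refinement fixed point:
  B0 = {u0, v0}
  B1 = {u1, v1}
  B2 = {u2, v2}
  B3 = {u3, v3}
u0 ∈ B0, v0 ∈ B0 → same block

bisimilar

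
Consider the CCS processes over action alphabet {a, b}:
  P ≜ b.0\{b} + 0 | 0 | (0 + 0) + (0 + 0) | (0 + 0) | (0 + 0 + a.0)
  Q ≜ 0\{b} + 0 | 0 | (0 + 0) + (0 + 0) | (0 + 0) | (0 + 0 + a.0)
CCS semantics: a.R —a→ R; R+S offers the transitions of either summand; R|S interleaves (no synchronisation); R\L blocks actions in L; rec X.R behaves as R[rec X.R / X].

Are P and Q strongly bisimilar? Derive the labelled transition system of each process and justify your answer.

not bisimilar

LTS(P): 3 reachable states
  p0 = b.0\{b} + 0 | 0 | (0 + 0) + (0 + 0) | (0 + 0) | (0 + 0 + a.0) → ··a··> p1, ··b··> p2
  p1 = (0 + 0) | (0 + 0) | 0 → stopped
  p2 = 0\{b} → stopped
LTS(Q): 2 reachable states
  q0 = 0\{b} + 0 | 0 | (0 + 0) + (0 + 0) | (0 + 0) | (0 + 0 + a.0) → ··a··> q1
  q1 = (0 + 0) | (0 + 0) | 0 → stopped
Partition-refinement fixed point:
  B0 = {p0}
  B1 = {p1, p2, q1}
  B2 = {q0}
p0 ∈ B0, q0 ∈ B2 → different blocks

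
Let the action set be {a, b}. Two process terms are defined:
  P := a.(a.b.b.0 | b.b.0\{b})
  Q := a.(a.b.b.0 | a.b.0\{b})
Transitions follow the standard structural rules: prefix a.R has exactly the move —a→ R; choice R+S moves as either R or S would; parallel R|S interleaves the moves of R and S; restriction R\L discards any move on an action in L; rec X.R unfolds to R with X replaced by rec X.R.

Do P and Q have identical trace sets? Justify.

P's transition system — 13 states:
  m0 = a.(a.b.b.0 | b.b.0\{b}) ⊢ =a=> m1
  m1 = a.b.b.0 | b.b.0\{b} ⊢ =a=> m2, =b=> m3
  m2 = b.b.0 | b.b.0\{b} ⊢ =b=> m4, =b=> m5
  m3 = a.b.b.0 | b.0\{b} ⊢ =a=> m5, =b=> m6
  m4 = b.0 | b.b.0\{b} ⊢ =b=> m7, =b=> m8
  m5 = b.b.0 | b.0\{b} ⊢ =b=> m8, =b=> m9
  m6 = a.b.b.0 | 0\{b} ⊢ =a=> m9
  m7 = 0 | b.b.0\{b} ⊢ =b=> m10
  m8 = b.0 | b.0\{b} ⊢ =b=> m10, =b=> m11
  m9 = b.b.0 | 0\{b} ⊢ =b=> m11
  m10 = 0 | b.0\{b} ⊢ =b=> m12
  m11 = b.0 | 0\{b} ⊢ =b=> m12
  m12 = 0 | 0\{b} ⊢ deadlocked
Q's transition system — 13 states:
  n0 = a.(a.b.b.0 | a.b.0\{b}) ⊢ =a=> n1
  n1 = a.b.b.0 | a.b.0\{b} ⊢ =a=> n2, =a=> n3
  n2 = a.b.b.0 | b.0\{b} ⊢ =a=> n4, =b=> n5
  n3 = b.b.0 | a.b.0\{b} ⊢ =a=> n4, =b=> n6
  n4 = b.b.0 | b.0\{b} ⊢ =b=> n7, =b=> n8
  n5 = a.b.b.0 | 0\{b} ⊢ =a=> n8
  n6 = b.0 | a.b.0\{b} ⊢ =a=> n7, =b=> n9
  n7 = b.0 | b.0\{b} ⊢ =b=> n10, =b=> n11
  n8 = b.b.0 | 0\{b} ⊢ =b=> n11
  n9 = 0 | a.b.0\{b} ⊢ =a=> n10
  n10 = 0 | b.0\{b} ⊢ =b=> n12
  n11 = b.0 | 0\{b} ⊢ =b=> n12
  n12 = 0 | 0\{b} ⊢ deadlocked
Executing ab from P (initial set {m0}):
  after a @ step 1: {m1}
  after b @ step 2: {m3}
  ✓ P
Executing ab from Q (initial set {n0}):
  after a @ step 1: {n1}
  after b @ step 2: no successor for Q

NO — witness ⟨ab⟩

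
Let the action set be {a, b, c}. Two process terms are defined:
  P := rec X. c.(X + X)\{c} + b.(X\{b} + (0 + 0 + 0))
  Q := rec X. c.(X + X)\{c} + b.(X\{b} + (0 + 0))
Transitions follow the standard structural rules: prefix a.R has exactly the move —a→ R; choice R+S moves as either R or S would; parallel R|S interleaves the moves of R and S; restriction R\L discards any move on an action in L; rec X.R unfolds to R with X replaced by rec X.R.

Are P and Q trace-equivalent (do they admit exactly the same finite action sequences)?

Reachable graph of P (5 states):
  m0 = rec X. c.(X + X)\{c} + b.(X\{b} + (0 + 0 + 0)) :: --b--▸ m1, --c--▸ m2
  m1 = (rec X. c.(X + X)\{c} + b.(X\{b} + (0 + 0 + 0)))\{b} + (0 + 0 + 0) :: --c--▸ m3
  m2 = ((rec X. c.(X + X)\{c} + b.(X\{b} + (0 + 0 + 0))) + (rec X. c.(X + X)\{c} + b.(X\{b} + (0 + 0 + 0))))\{c} :: --b--▸ m4
  m3 = ((rec X. c.(X + X)\{c} + b.(X\{b} + (0 + 0 + 0))) + (rec X. c.(X + X)\{c} + b.(X\{b} + (0 + 0 + 0))))\{c}\{b} :: (no moves)
  m4 = ((rec X. c.(X + X)\{c} + b.(X\{b} + (0 + 0 + 0)))\{b} + (0 + 0 + 0))\{c} :: (no moves)
Reachable graph of Q (5 states):
  n0 = rec X. c.(X + X)\{c} + b.(X\{b} + (0 + 0)) :: --b--▸ n1, --c--▸ n2
  n1 = (rec X. c.(X + X)\{c} + b.(X\{b} + (0 + 0)))\{b} + (0 + 0) :: --c--▸ n3
  n2 = ((rec X. c.(X + X)\{c} + b.(X\{b} + (0 + 0))) + (rec X. c.(X + X)\{c} + b.(X\{b} + (0 + 0))))\{c} :: --b--▸ n4
  n3 = ((rec X. c.(X + X)\{c} + b.(X\{b} + (0 + 0))) + (rec X. c.(X + X)\{c} + b.(X\{b} + (0 + 0))))\{c}\{b} :: (no moves)
  n4 = ((rec X. c.(X + X)\{c} + b.(X\{b} + (0 + 0)))\{b} + (0 + 0))\{c} :: (no moves)
Coarsest stable partition (strong bisimilarity classes):
  B0 = {m0, n0}
  B1 = {m1, n1}
  B2 = {m3, m4, n3, n4}
  B3 = {m2, n2}
m0 ∈ B0, n0 ∈ B0 → same block
Bisimilar ⇒ trace-equivalent.

YES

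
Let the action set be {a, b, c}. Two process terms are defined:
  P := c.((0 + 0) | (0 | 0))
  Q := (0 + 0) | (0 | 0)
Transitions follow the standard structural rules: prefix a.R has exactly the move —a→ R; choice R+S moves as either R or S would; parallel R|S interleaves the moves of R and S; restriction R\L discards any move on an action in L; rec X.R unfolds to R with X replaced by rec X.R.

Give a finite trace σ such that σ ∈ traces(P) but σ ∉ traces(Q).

LTS(P): 2 reachable states
  s0 = c.((0 + 0) | (0 | 0)) | -c-> s1
  s1 = (0 + 0) | (0 | 0) | ∅
LTS(Q): 1 reachable states
  t0 = (0 + 0) | (0 | 0) | ∅
Executing c from P (initial set {s0}):
  [1] c ⇒ {s1}
  — P admits the full trace.
Executing c from Q (initial set {t0}):
  [1] c ⇒ ∅ (Q stuck)

c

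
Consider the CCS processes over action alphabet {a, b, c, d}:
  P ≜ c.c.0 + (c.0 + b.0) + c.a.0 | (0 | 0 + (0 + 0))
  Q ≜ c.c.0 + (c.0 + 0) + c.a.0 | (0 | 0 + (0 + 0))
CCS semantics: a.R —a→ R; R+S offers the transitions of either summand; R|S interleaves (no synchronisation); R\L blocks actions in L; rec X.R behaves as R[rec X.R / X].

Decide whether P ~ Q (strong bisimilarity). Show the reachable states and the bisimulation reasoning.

NO

Reachable graph of P (5 states):
  u0 = c.c.0 + (c.0 + b.0) + c.a.0 | (0 | 0 + (0 + 0)) has moves -b-> u1, -c-> u1, -c-> u2, -c-> u3
  u1 = 0 has moves stopped
  u2 = a.0 | (0 | 0 + (0 + 0)) has moves -a-> u4
  u3 = c.0 has moves -c-> u1
  u4 = 0 | (0 | 0 + (0 + 0)) has moves stopped
Reachable graph of Q (5 states):
  v0 = c.c.0 + (c.0 + 0) + c.a.0 | (0 | 0 + (0 + 0)) has moves -c-> v1, -c-> v2, -c-> v3
  v1 = 0 has moves stopped
  v2 = a.0 | (0 | 0 + (0 + 0)) has moves -a-> v4
  v3 = c.0 has moves -c-> v1
  v4 = 0 | (0 | 0 + (0 + 0)) has moves stopped
Bisimilarity quotient blocks:
  B0 = {u0}
  B1 = {u2, v2}
  B2 = {u1, u4, v1, v4}
  B3 = {u3, v3}
  B4 = {v0}
u0 ∈ B0, v0 ∈ B4 → different blocks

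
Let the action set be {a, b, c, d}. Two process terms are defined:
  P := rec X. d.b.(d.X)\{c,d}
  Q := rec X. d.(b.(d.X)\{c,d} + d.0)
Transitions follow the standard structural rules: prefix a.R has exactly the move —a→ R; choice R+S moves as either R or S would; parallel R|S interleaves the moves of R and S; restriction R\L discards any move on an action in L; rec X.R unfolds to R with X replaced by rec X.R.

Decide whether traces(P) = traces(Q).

LTS(P): 3 reachable states
  p0 = rec X. d.b.(d.X)\{c,d} has moves —d→ p1
  p1 = b.(d.(rec X. d.b.(d.X)\{c,d}))\{c,d} has moves —b→ p2
  p2 = (d.(rec X. d.b.(d.X)\{c,d}))\{c,d} has moves (no moves)
LTS(Q): 4 reachable states
  q0 = rec X. d.(b.(d.X)\{c,d} + d.0) has moves —d→ q1
  q1 = b.(d.(rec X. d.(b.(d.X)\{c,d} + d.0)))\{c,d} + d.0 has moves —b→ q2, —d→ q3
  q2 = (d.(rec X. d.(b.(d.X)\{c,d} + d.0)))\{c,d} has moves (no moves)
  q3 = 0 has moves (no moves)
Trace ⟨dd⟩ through Q, begin at {q0}:
  step 1 (d): {q1}
  step 2 (d): {q3}
  Q completes σ.
Trace ⟨dd⟩ through P, begin at {p0}:
  step 1 (d): {p1}
  step 2 (d): ∅  — P cannot continue

traces(P) ≠ traces(Q) — witness ⟨dd⟩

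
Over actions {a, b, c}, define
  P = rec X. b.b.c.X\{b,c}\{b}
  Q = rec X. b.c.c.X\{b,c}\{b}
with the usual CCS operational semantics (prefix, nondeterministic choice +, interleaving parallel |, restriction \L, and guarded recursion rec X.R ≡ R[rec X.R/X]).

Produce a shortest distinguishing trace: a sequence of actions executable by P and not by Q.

bb

Reachable graph of P (4 states):
  s0 = rec X. b.b.c.X\{b,c}\{b} | —b→ s1
  s1 = b.c.(rec X. b.b.c.X\{b,c}\{b})\{b,c}\{b} | —b→ s2
  s2 = c.(rec X. b.b.c.X\{b,c}\{b})\{b,c}\{b} | —c→ s3
  s3 = (rec X. b.b.c.X\{b,c}\{b})\{b,c}\{b} | ·
Reachable graph of Q (4 states):
  t0 = rec X. b.c.c.X\{b,c}\{b} | —b→ t1
  t1 = c.c.(rec X. b.c.c.X\{b,c}\{b})\{b,c}\{b} | —c→ t2
  t2 = c.(rec X. b.c.c.X\{b,c}\{b})\{b,c}\{b} | —c→ t3
  t3 = (rec X. b.c.c.X\{b,c}\{b})\{b,c}\{b} | ·
Trace ⟨bb⟩ through P, begin at {s0}:
  [1] b ⇒ {s1}
  [2] b ⇒ {s2}
  P completes σ.
Trace ⟨bb⟩ through Q, begin at {t0}:
  [1] b ⇒ {t1}
  [2] b ⇒ no successor for Q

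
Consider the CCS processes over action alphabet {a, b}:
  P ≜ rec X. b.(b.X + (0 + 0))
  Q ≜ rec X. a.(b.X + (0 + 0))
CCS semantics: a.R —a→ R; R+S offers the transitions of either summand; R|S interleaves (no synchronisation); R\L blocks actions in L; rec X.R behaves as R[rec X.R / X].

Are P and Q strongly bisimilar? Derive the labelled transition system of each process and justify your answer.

LTS(P): 2 reachable states
  u0 = rec X. b.(b.X + (0 + 0)) :: -b-> u1
  u1 = b.(rec X. b.(b.X + (0 + 0))) + (0 + 0) :: -b-> u0
LTS(Q): 2 reachable states
  v0 = rec X. a.(b.X + (0 + 0)) :: -a-> v1
  v1 = b.(rec X. a.(b.X + (0 + 0))) + (0 + 0) :: -b-> v0
Bisimilarity quotient blocks:
  B0 = {u0, u1}
  B1 = {v0}
  B2 = {v1}
u0 ∈ B0, v0 ∈ B1 → different blocks

P ≁ Q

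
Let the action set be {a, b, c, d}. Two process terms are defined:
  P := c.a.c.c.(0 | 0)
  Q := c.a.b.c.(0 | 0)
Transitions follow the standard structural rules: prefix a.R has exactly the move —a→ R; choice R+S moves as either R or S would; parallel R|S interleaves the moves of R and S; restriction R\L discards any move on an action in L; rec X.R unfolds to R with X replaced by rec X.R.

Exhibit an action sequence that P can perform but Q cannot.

cac

LTS(P): 5 reachable states
  p0 = c.a.c.c.(0 | 0) ⊢ ··c··> p1
  p1 = a.c.c.(0 | 0) ⊢ ··a··> p2
  p2 = c.c.(0 | 0) ⊢ ··c··> p3
  p3 = c.(0 | 0) ⊢ ··c··> p4
  p4 = 0 | 0 ⊢ deadlocked
LTS(Q): 5 reachable states
  q0 = c.a.b.c.(0 | 0) ⊢ ··c··> q1
  q1 = a.b.c.(0 | 0) ⊢ ··a··> q2
  q2 = b.c.(0 | 0) ⊢ ··b··> q3
  q3 = c.(0 | 0) ⊢ ··c··> q4
  q4 = 0 | 0 ⊢ deadlocked
Trace ⟨cac⟩ through P, begin at {p0}:
  after c @ step 1: {p1}
  after a @ step 2: {p2}
  after c @ step 3: {p3}
  P completes σ.
Trace ⟨cac⟩ through Q, begin at {q0}:
  after c @ step 1: {q1}
  after a @ step 2: {q2}
  after c @ step 3: ∅  — Q cannot continue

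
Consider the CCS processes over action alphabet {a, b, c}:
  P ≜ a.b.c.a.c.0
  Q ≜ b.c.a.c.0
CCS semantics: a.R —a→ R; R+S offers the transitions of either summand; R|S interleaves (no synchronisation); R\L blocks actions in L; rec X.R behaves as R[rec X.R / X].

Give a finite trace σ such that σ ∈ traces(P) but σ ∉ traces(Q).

a

P's transition system — 6 states:
  s0 = a.b.c.a.c.0 → =a=> s1
  s1 = b.c.a.c.0 → =b=> s2
  s2 = c.a.c.0 → =c=> s3
  s3 = a.c.0 → =a=> s4
  s4 = c.0 → =c=> s5
  s5 = 0 → ·
Q's transition system — 5 states:
  t0 = b.c.a.c.0 → =b=> t1
  t1 = c.a.c.0 → =c=> t2
  t2 = a.c.0 → =a=> t3
  t3 = c.0 → =c=> t4
  t4 = 0 → ·
Executing a from P (initial set {s0}):
  after a @ step 1: {s1}
  P completes σ.
Executing a from Q (initial set {t0}):
  after a @ step 1: no successor for Q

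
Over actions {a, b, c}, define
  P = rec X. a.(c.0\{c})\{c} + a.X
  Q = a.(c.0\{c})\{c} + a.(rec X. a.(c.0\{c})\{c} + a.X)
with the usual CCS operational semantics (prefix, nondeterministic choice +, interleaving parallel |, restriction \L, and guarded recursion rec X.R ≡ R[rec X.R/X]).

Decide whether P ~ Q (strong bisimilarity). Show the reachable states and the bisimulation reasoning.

YES

P's transition system — 2 states:
  u0 = rec X. a.(c.0\{c})\{c} + a.X ⊢ --a--▸ u0, --a--▸ u1
  u1 = (c.0\{c})\{c} ⊢ ∅
Q's transition system — 3 states:
  v0 = a.(c.0\{c})\{c} + a.(rec X. a.(c.0\{c})\{c} + a.X) ⊢ --a--▸ v1, --a--▸ v2
  v1 = (c.0\{c})\{c} ⊢ ∅
  v2 = rec X. a.(c.0\{c})\{c} + a.X ⊢ --a--▸ v1, --a--▸ v2
Partition-refinement fixed point:
  B0 = {u0, v0, v2}
  B1 = {u1, v1}
u0 ∈ B0, v0 ∈ B0 → same block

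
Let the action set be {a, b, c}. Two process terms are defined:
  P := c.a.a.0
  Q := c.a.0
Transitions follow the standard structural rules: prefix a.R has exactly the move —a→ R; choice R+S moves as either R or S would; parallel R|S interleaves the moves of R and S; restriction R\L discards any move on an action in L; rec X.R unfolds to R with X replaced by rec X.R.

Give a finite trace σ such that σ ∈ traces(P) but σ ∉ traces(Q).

caa

P's transition system — 4 states:
  m0 = c.a.a.0 ⊢ =c=> m1
  m1 = a.a.0 ⊢ =a=> m2
  m2 = a.0 ⊢ =a=> m3
  m3 = 0 ⊢ deadlocked
Q's transition system — 3 states:
  n0 = c.a.0 ⊢ =c=> n1
  n1 = a.0 ⊢ =a=> n2
  n2 = 0 ⊢ deadlocked
Executing caa from P (initial set {m0}):
  [1] c ⇒ {m1}
  [2] a ⇒ {m2}
  [3] a ⇒ {m3}
  — P admits the full trace.
Executing caa from Q (initial set {n0}):
  [1] c ⇒ {n1}
  [2] a ⇒ {n2}
  [3] a ⇒ no successor for Q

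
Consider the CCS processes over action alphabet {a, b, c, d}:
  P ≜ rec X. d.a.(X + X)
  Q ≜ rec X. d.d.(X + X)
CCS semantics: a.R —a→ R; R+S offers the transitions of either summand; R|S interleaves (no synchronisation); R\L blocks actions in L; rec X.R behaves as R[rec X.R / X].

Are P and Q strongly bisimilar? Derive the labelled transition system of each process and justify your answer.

NO

Reachable graph of P (3 states):
  u0 = rec X. d.a.(X + X) has moves =d=> u1
  u1 = a.((rec X. d.a.(X + X)) + (rec X. d.a.(X + X))) has moves =a=> u2
  u2 = (rec X. d.a.(X + X)) + (rec X. d.a.(X + X)) has moves =d=> u1
Reachable graph of Q (3 states):
  v0 = rec X. d.d.(X + X) has moves =d=> v1
  v1 = d.((rec X. d.d.(X + X)) + (rec X. d.d.(X + X))) has moves =d=> v2
  v2 = (rec X. d.d.(X + X)) + (rec X. d.d.(X + X)) has moves =d=> v1
Partition-refinement fixed point:
  B0 = {u0, u2}
  B1 = {u1}
  B2 = {v0, v1, v2}
u0 ∈ B0, v0 ∈ B2 → different blocks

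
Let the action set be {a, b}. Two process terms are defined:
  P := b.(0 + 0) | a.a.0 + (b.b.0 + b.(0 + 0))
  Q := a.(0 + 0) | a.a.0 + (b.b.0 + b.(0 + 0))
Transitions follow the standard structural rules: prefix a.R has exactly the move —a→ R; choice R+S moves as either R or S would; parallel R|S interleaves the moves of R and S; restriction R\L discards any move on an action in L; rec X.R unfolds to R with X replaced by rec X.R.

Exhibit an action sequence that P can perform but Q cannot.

ab

Reachable graph of P (9 states):
  m0 = b.(0 + 0) | a.a.0 + (b.b.0 + b.(0 + 0)) → --a--▸ m1, --b--▸ m2, --b--▸ m3, --b--▸ m4
  m1 = b.(0 + 0) | a.0 → --a--▸ m5, --b--▸ m6
  m2 = (0 + 0) | a.a.0 → --a--▸ m6
  m3 = 0 + 0 → deadlocked
  m4 = b.0 → --b--▸ m7
  m5 = b.(0 + 0) | 0 → --b--▸ m8
  m6 = (0 + 0) | a.0 → --a--▸ m8
  m7 = 0 → deadlocked
  m8 = (0 + 0) | 0 → deadlocked
Reachable graph of Q (9 states):
  n0 = a.(0 + 0) | a.a.0 + (b.b.0 + b.(0 + 0)) → --a--▸ n1, --a--▸ n2, --b--▸ n3, --b--▸ n4
  n1 = (0 + 0) | a.a.0 → --a--▸ n5
  n2 = a.(0 + 0) | a.0 → --a--▸ n5, --a--▸ n6
  n3 = 0 + 0 → deadlocked
  n4 = b.0 → --b--▸ n7
  n5 = (0 + 0) | a.0 → --a--▸ n8
  n6 = a.(0 + 0) | 0 → --a--▸ n8
  n7 = 0 → deadlocked
  n8 = (0 + 0) | 0 → deadlocked
Run σ = ⟨ab⟩ on P: start {m0}
  after a @ step 1: {m1}
  after b @ step 2: {m6}
  — P admits the full trace.
Run σ = ⟨ab⟩ on Q: start {n0}
  after a @ step 1: {n1, n2}
  after b @ step 2: ∅ (Q stuck)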